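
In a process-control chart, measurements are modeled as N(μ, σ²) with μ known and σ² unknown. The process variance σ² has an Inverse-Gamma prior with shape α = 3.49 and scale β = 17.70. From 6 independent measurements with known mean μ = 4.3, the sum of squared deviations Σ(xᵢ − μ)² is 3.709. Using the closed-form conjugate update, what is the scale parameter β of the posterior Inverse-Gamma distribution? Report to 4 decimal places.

19.5545

With known mean μ and an Inverse-Gamma(α, β) prior on σ², the Normal likelihood is conjugate: posterior is Inv-Gamma(α + n/2, β + Σ(xᵢ−μ)²/2).
Posterior: Inv-Gamma(3.49 + 6/2, 17.70 + 3.709/2) = Inv-Gamma(6.49, 19.5545).
Posterior β = 19.5545.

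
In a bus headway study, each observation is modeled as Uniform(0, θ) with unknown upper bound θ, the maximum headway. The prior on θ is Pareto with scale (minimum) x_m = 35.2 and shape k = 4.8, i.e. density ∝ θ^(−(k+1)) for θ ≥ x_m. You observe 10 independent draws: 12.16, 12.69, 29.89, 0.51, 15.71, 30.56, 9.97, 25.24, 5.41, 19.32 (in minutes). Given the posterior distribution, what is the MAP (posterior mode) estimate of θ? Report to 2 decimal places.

35.20

A Pareto(scale x_m, shape k) prior on the upper bound θ of Uniform(0, θ) is conjugate: posterior is Pareto(max(x_m, max xᵢ), k + n).
Sample maximum = 30.56; prior scale x_m = 35.2 → posterior scale = max = 35.20.
Posterior shape = 4.8 + 10 = 14.8.
The Pareto density is decreasing on [x_m, ∞), so the mode is x_m = 35.20.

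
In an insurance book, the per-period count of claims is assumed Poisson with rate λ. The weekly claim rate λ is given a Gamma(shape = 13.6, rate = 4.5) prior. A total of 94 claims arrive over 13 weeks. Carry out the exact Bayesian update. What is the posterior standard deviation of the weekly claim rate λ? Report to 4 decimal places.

With a Gamma(shape α, rate β) prior, the Poisson likelihood is conjugate: the posterior is Gamma(α + ΣXᵢ, β + n).
Posterior: Gamma(α+S, β+n) = Gamma(13.6+94, 4.5+13) = Gamma(107.6, 17.5).
SD = √α/β = √107.6/17.5 = 0.5927.

0.5927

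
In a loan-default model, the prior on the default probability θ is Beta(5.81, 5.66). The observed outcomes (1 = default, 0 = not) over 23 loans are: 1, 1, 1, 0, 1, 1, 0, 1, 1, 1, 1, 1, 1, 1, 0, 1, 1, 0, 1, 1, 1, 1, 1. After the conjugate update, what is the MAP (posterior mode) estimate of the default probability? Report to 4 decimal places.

The Beta prior is conjugate to a Binomial/Bernoulli likelihood; the update adds successes to α and failures to β.
Posterior: Beta(α+k, β+n−k) = Beta(5.81+19, 5.66+4) = Beta(24.81, 9.66).
Mode of Beta(a,b) for a,b>1 is (a−1)/(a+b−2) = 23.81/32.47 = 0.7333.

0.7333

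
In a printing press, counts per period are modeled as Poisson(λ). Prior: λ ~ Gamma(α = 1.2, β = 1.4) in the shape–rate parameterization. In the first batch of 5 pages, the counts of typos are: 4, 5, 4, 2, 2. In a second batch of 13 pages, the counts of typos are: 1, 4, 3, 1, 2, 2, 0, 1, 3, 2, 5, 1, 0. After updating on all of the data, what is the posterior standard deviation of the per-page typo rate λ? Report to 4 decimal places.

With a Gamma(shape α, rate β) prior, the Poisson likelihood is conjugate: the posterior is Gamma(α + ΣXᵢ, β + n).
Batch 1: sum of counts S = 17 over n = 5 pages.
After batch 1: Gamma(α+S, β+n) = Gamma(1.2+17, 1.4+5) = Gamma(18.2, 6.4).
Batch 2: sum of counts S = 25 over n = 13 pages.
After batch 2: Gamma(α+S, β+n) = Gamma(18.2+25, 6.4+13) = Gamma(43.2, 19.4).
SD = √α/β = √43.2/19.4 = 0.3388.

0.3388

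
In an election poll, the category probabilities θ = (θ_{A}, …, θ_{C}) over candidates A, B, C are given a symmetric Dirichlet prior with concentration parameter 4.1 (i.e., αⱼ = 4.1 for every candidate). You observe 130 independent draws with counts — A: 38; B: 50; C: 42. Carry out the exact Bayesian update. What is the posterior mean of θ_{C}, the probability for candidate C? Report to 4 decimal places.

0.3240

The Dirichlet prior is conjugate to the Multinomial likelihood: each posterior αⱼ = prior αⱼ + observed count nⱼ.
Posterior concentration: (42.1, 54.1, 46.1), total = 142.3.
E[θ_{C}|data] = α_{C}/Σα = 46.1/142.3 = 0.3240.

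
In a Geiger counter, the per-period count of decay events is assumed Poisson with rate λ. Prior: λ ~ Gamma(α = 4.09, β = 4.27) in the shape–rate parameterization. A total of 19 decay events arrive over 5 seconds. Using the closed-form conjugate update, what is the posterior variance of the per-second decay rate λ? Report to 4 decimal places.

0.2687

With a Gamma(shape α, rate β) prior, the Poisson likelihood is conjugate: the posterior is Gamma(α + ΣXᵢ, β + n).
Posterior: Gamma(α+S, β+n) = Gamma(4.09+19, 4.27+5) = Gamma(23.09, 9.27).
Var = α/β² = 23.09/9.27² = 0.2687.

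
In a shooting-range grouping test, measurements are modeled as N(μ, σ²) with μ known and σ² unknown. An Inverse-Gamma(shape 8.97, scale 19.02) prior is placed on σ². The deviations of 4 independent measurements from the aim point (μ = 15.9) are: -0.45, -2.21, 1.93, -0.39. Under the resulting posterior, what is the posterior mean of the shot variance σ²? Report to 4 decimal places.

2.3573

With known mean μ and an Inverse-Gamma(α, β) prior on σ², the Normal likelihood is conjugate: posterior is Inv-Gamma(α + n/2, β + Σ(xᵢ−μ)²/2).
Σ(xᵢ−μ)² = (-0.45)² + (-2.21)² + (1.93)² + (-0.39)² = 8.9636.
Posterior: Inv-Gamma(8.97 + 4/2, 19.02 + 8.9636/2) = Inv-Gamma(10.97, 23.50180).
E[σ²|data] = β/(α−1) = 23.50180/9.97 = 2.3573.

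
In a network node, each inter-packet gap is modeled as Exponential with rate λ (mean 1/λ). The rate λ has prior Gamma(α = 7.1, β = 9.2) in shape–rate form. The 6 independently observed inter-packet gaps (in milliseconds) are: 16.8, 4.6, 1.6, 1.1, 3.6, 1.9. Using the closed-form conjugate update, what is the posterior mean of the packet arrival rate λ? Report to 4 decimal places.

With a Gamma(shape α, rate β) prior on the exponential rate λ, the posterior after n observations with total T = Σxᵢ is Gamma(α+n, β+T).
Sum of observations T = 29.6 milliseconds; n = 6.
Posterior: Gamma(7.1+6, 9.2+29.6) = Gamma(13.1, 38.8).
Posterior mean of λ = α/β = 13.1/38.8 = 0.3376.

0.3376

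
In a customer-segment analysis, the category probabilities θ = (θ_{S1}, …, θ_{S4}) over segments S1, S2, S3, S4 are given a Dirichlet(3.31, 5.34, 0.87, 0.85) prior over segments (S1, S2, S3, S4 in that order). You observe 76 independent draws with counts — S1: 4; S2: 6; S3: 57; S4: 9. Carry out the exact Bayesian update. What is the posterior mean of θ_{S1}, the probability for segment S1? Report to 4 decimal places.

The Dirichlet prior is conjugate to the Multinomial likelihood: each posterior αⱼ = prior αⱼ + observed count nⱼ.
Posterior concentration: (7.31, 11.34, 57.87, 9.85), total = 86.37.
E[θ_{S1}|data] = α_{S1}/Σα = 7.31/86.37 = 0.0846.

0.0846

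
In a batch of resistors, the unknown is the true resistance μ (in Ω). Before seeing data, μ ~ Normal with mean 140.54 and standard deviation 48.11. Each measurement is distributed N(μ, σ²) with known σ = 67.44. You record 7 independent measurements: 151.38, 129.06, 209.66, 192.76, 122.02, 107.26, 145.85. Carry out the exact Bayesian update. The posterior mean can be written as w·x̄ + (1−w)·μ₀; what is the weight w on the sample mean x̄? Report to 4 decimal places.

For Normal data with known variance σ², a Normal(μ₀, σ₀²) prior on μ is conjugate. Posterior precision = 1/σ₀² + n/σ²; posterior mean is the precision-weighted average of μ₀ and x̄.
σ₀² = 48.11² = 2314.5721, σ² = 67.44² = 4548.1536. Prior precision 1/σ₀² = 1/2314.5721; data precision n/σ² = 7/4548.1536.
w = (n/σ²)/(1/σ₀² + n/σ²) = n·σ₀²/(σ² + n·σ₀²) = 7·2314.5721/(4548.1536 + 7·2314.5721) = 16202.0047/20750.1583 = 0.7808.

0.7808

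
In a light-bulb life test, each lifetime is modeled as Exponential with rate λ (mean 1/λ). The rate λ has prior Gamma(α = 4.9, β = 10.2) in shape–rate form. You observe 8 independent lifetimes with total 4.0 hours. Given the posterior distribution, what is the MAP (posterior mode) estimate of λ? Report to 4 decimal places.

0.8380

With a Gamma(shape α, rate β) prior on the exponential rate λ, the posterior after n observations with total T = Σxᵢ is Gamma(α+n, β+T).
Posterior: Gamma(4.9+8, 10.2+4.0) = Gamma(12.9, 14.2).
Mode = (α−1)/β = 0.8380.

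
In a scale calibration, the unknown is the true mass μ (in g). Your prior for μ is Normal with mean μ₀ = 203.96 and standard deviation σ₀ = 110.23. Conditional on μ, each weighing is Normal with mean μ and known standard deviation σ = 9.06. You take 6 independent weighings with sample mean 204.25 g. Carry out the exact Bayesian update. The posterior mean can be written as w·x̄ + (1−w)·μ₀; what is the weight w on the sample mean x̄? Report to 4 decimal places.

For Normal data with known variance σ², a Normal(μ₀, σ₀²) prior on μ is conjugate. Posterior precision = 1/σ₀² + n/σ²; posterior mean is the precision-weighted average of μ₀ and x̄.
σ₀² = 110.23² = 12150.6529, σ² = 9.06² = 82.0836. Prior precision 1/σ₀² = 1/12150.6529; data precision n/σ² = 6/82.0836.
w = (n/σ²)/(1/σ₀² + n/σ²) = n·σ₀²/(σ² + n·σ₀²) = 6·12150.6529/(82.0836 + 6·12150.6529) = 72903.9174/72986.001 = 0.9989.

0.9989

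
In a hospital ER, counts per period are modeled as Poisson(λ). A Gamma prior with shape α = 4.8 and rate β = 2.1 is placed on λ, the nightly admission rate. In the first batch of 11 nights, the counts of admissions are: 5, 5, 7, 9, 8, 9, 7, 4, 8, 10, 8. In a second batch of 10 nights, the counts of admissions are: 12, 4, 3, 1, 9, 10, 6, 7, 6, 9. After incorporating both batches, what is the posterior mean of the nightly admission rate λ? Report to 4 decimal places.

With a Gamma(shape α, rate β) prior, the Poisson likelihood is conjugate: the posterior is Gamma(α + ΣXᵢ, β + n).
Batch 1: sum of counts S = 80 over n = 11 nights.
After batch 1: Gamma(α+S, β+n) = Gamma(4.8+80, 2.1+11) = Gamma(84.8, 13.1).
Batch 2: sum of counts S = 67 over n = 10 nights.
After batch 2: Gamma(α+S, β+n) = Gamma(84.8+67, 13.1+10) = Gamma(151.8, 23.1).
Posterior mean = α/β = 151.8/23.1 = 6.5714.

6.5714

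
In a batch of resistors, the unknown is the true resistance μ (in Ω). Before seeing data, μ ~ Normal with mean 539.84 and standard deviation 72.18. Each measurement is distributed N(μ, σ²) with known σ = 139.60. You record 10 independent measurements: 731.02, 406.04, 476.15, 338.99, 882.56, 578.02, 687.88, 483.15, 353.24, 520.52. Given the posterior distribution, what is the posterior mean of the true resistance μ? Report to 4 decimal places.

544.1462

For Normal data with known variance σ², a Normal(μ₀, σ₀²) prior on μ is conjugate. Posterior precision = 1/σ₀² + n/σ²; posterior mean is the precision-weighted average of μ₀ and x̄.
Σxᵢ = 731.02 + 406.04 + 476.15 + 338.99 + 882.56 + 578.02 + 687.88 + 483.15 + 353.24 + 520.52 = 5457.57, so n·x̄ = 5457.57.
σ₀² = 72.18² = 5209.9524, σ² = 139.60² = 19488.16; σ² + n·σ₀² = 19488.16 + 10·5209.9524 = 71587.684.
Posterior mean = (μ₀/σ₀² + n·x̄/σ²)/(1/σ₀² + n/σ²) = (σ²·μ₀ + σ₀²·n·x̄)/(σ² + n·σ₀²) = (19488.16·539.84 + 5209.9524·5457.57)/71587.684 = 38954168.214068/71587.684 = 544.1462.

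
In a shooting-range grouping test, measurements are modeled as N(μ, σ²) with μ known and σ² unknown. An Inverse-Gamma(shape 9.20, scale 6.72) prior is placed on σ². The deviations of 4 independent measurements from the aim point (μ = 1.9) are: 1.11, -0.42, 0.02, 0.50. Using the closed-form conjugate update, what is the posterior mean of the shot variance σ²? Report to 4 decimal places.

0.7401

With known mean μ and an Inverse-Gamma(α, β) prior on σ², the Normal likelihood is conjugate: posterior is Inv-Gamma(α + n/2, β + Σ(xᵢ−μ)²/2).
Σ(xᵢ−μ)² = (1.11)² + (-0.42)² + (0.02)² + (0.50)² = 1.6589.
Posterior: Inv-Gamma(9.20 + 4/2, 6.72 + 1.6589/2) = Inv-Gamma(11.20, 7.54945).
E[σ²|data] = β/(α−1) = 7.54945/10.20 = 0.7401.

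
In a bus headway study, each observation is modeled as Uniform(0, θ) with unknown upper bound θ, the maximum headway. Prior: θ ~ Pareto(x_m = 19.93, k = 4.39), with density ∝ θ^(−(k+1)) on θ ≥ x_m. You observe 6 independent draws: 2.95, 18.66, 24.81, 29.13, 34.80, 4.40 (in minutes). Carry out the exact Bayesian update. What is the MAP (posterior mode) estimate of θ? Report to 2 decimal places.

34.80

A Pareto(scale x_m, shape k) prior on the upper bound θ of Uniform(0, θ) is conjugate: posterior is Pareto(max(x_m, max xᵢ), k + n).
Sample maximum = 34.80; prior scale x_m = 19.93 → posterior scale = max = 34.80.
Posterior shape = 4.39 + 6 = 10.39.
The Pareto density is decreasing on [x_m, ∞), so the mode is x_m = 34.80.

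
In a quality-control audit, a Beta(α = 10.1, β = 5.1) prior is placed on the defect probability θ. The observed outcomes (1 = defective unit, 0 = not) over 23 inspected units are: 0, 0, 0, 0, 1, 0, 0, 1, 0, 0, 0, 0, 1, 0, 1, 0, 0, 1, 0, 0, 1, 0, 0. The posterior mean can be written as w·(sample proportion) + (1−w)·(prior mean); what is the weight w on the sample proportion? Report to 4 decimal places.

0.6021

The Beta prior is conjugate to a Binomial/Bernoulli likelihood; the update adds successes to α and failures to β.
Posterior mean = (α₀+k)/(α₀+β₀+n) = [n/(α₀+β₀+n)]·(k/n) + [(α₀+β₀)/(α₀+β₀+n)]·α₀/(α₀+β₀), so only n and the prior enter the weight.
The weight on the data is w = n/(α₀+β₀+n) = 23/(10.1+5.1+23) = 23/38.2 = 0.6021.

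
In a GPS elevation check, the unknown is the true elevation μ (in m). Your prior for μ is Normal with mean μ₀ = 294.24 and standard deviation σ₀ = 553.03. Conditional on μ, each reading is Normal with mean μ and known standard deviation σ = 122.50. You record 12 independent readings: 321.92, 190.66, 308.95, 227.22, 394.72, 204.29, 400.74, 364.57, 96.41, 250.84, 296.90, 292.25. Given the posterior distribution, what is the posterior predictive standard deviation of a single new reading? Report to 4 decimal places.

127.4821

For Normal data with known variance σ², a Normal(μ₀, σ₀²) prior on μ is conjugate. Posterior precision = 1/σ₀² + n/σ²; posterior mean is the precision-weighted average of μ₀ and x̄.
σ₀² = 553.03² = 305842.1809, σ² = 122.50² = 15006.25; σ² + n·σ₀² = 15006.25 + 12·305842.1809 = 3685112.4208.
Posterior precision = 1/σ₀² + n/σ² = 1/305842.1809 + 12/15006.25 = (σ² + n·σ₀²)/(σ₀²σ²) = 3685112.4208/(305842.1809·15006.25); posterior variance σₙ² = σ₀²σ²/(σ² + n·σ₀²) = 305842.1809·15006.25/3685112.4208 = 1245.428552.
Predictive variance for one new observation = σₙ² + σ² = 305842.1809·15006.25/3685112.4208 + 15006.25 = σ²·(σ₀² + 3685112.4208)/3685112.4208 = 15006.25·3990954.6017/3685112.4208 = 16251.678552; SD = √(15006.25·3990954.6017/3685112.4208) = 127.4821.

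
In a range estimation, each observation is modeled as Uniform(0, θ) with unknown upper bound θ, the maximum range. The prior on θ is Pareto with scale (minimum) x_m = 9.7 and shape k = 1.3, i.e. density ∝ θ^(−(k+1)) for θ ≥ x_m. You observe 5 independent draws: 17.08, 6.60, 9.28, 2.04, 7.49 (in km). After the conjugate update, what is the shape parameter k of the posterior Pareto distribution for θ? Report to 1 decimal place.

A Pareto(scale x_m, shape k) prior on the upper bound θ of Uniform(0, θ) is conjugate: posterior is Pareto(max(x_m, max xᵢ), k + n).
Sample maximum = 17.08; prior scale x_m = 9.7 → posterior scale = max = 17.08.
Posterior shape = 1.3 + 5 = 6.3.
Posterior shape k = 6.3.

6.3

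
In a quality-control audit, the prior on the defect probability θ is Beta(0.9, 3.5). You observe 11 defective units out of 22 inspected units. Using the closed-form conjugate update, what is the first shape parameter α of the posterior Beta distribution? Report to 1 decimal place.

The Beta prior is conjugate to a Binomial/Bernoulli likelihood; the update adds successes to α and failures to β.
Posterior: Beta(α+k, β+n−k) = Beta(0.9+11, 3.5+11) = Beta(11.9, 14.5).
Posterior α = 11.9.

11.9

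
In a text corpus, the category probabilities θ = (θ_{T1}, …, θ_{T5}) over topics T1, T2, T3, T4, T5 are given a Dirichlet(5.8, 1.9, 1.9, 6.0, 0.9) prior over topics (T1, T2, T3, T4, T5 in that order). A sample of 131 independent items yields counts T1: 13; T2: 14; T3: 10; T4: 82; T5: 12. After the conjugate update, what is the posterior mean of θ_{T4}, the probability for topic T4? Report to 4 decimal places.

0.5966

The Dirichlet prior is conjugate to the Multinomial likelihood: each posterior αⱼ = prior αⱼ + observed count nⱼ.
Posterior concentration: (18.8, 15.9, 11.9, 88.0, 12.9), total = 147.5.
E[θ_{T4}|data] = α_{T4}/Σα = 88.0/147.5 = 0.5966.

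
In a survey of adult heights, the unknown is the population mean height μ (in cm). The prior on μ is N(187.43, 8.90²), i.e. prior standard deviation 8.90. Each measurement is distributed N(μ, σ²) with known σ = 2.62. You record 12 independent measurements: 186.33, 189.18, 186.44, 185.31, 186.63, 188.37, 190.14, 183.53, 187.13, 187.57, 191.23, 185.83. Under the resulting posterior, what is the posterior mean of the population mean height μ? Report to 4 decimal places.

For Normal data with known variance σ², a Normal(μ₀, σ₀²) prior on μ is conjugate. Posterior precision = 1/σ₀² + n/σ²; posterior mean is the precision-weighted average of μ₀ and x̄.
Σxᵢ = 186.33 + 189.18 + 186.44 + 185.31 + 186.63 + 188.37 + 190.14 + 183.53 + 187.13 + 187.57 + 191.23 + 185.83 = 2247.69, so n·x̄ = 2247.69.
σ₀² = 8.90² = 79.21, σ² = 2.62² = 6.8644; σ² + n·σ₀² = 6.8644 + 12·79.21 = 957.3844.
Posterior mean = (μ₀/σ₀² + n·x̄/σ²)/(1/σ₀² + n/σ²) = (σ²·μ₀ + σ₀²·n·x̄)/(σ² + n·σ₀²) = (6.8644·187.43 + 79.21·2247.69)/957.3844 = 179326.119392/957.3844 = 187.3084.

187.3084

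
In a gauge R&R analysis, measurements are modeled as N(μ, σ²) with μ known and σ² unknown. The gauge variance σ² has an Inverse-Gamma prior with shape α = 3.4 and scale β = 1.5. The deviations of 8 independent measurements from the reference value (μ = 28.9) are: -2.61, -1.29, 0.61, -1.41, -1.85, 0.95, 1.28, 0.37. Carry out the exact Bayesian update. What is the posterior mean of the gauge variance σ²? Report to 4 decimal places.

With known mean μ and an Inverse-Gamma(α, β) prior on σ², the Normal likelihood is conjugate: posterior is Inv-Gamma(α + n/2, β + Σ(xᵢ−μ)²/2).
Σ(xᵢ−μ)² = (-2.61)² + (-1.29)² + (0.61)² + (-1.41)² + (-1.85)² + (0.95)² + (1.28)² + (0.37)² = 16.9367.
Posterior: Inv-Gamma(3.4 + 8/2, 1.5 + 16.9367/2) = Inv-Gamma(7.40, 9.96835).
E[σ²|data] = β/(α−1) = 9.96835/6.40 = 1.5576.

1.5576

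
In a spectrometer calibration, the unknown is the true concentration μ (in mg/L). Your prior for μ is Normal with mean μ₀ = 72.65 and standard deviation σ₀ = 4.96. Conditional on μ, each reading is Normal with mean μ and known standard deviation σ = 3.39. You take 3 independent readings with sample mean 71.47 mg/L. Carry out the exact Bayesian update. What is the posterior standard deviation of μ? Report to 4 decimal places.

For Normal data with known variance σ², a Normal(μ₀, σ₀²) prior on μ is conjugate. Posterior precision = 1/σ₀² + n/σ²; posterior mean is the precision-weighted average of μ₀ and x̄.
σ₀² = 4.96² = 24.6016, σ² = 3.39² = 11.4921; σ² + n·σ₀² = 11.4921 + 3·24.6016 = 85.2969.
Posterior precision = 1/σ₀² + n/σ² = 1/24.6016 + 3/11.4921 = (σ² + n·σ₀²)/(σ₀²σ²) = 85.2969/(24.6016·11.4921); posterior variance σₙ² = σ₀²σ²/(σ² + n·σ₀²) = 24.6016·11.4921/85.2969 = 3.314588.
Posterior SD = √σₙ² = √(24.6016·11.4921/85.2969) = 1.8206.

1.8206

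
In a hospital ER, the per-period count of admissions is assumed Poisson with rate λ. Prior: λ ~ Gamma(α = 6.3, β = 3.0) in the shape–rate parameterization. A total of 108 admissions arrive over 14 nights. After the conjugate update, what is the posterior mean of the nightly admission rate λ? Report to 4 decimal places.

With a Gamma(shape α, rate β) prior, the Poisson likelihood is conjugate: the posterior is Gamma(α + ΣXᵢ, β + n).
Posterior: Gamma(α+S, β+n) = Gamma(6.3+108, 3.0+14) = Gamma(114.3, 17.0).
Posterior mean = α/β = 114.3/17.0 = 6.7235.

6.7235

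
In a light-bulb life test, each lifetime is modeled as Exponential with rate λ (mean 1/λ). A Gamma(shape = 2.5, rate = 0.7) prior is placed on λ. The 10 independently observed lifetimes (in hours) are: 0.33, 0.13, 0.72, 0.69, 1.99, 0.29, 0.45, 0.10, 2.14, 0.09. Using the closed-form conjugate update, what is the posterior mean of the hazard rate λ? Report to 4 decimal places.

With a Gamma(shape α, rate β) prior on the exponential rate λ, the posterior after n observations with total T = Σxᵢ is Gamma(α+n, β+T).
Sum of observations T = 6.93 hours; n = 10.
Posterior: Gamma(2.5+10, 0.7+6.93) = Gamma(12.5, 7.63).
Posterior mean of λ = α/β = 12.5/7.63 = 1.6383.

1.6383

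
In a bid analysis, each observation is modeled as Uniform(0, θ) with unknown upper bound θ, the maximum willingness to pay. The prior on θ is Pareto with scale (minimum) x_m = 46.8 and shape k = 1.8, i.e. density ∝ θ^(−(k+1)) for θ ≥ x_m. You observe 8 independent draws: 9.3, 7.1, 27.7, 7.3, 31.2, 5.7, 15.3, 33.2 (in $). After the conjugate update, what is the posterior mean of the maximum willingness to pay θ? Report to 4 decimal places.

A Pareto(scale x_m, shape k) prior on the upper bound θ of Uniform(0, θ) is conjugate: posterior is Pareto(max(x_m, max xᵢ), k + n).
Sample maximum = 33.2; prior scale x_m = 46.8 → posterior scale = max = 46.8.
Posterior shape = 1.8 + 8 = 9.8.
E[θ|data] = k·x_m/(k−1) = 9.8·46.8/8.8 = 52.1182.

52.1182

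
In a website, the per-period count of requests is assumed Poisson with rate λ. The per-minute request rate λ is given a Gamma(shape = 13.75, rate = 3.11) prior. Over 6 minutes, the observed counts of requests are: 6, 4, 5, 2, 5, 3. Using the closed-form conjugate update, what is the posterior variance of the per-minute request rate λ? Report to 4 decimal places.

0.4669

With a Gamma(shape α, rate β) prior, the Poisson likelihood is conjugate: the posterior is Gamma(α + ΣXᵢ, β + n).
Sum of counts S = 25 over n = 6 minutes.
Posterior: Gamma(α+S, β+n) = Gamma(13.75+25, 3.11+6) = Gamma(38.75, 9.11).
Var = α/β² = 38.75/9.11² = 0.4669.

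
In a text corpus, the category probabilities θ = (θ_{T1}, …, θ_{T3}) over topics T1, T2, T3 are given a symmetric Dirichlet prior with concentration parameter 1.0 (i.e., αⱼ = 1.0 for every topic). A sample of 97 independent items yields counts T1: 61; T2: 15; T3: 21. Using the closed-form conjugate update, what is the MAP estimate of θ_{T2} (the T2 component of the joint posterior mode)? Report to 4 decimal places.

0.1546

The Dirichlet prior is conjugate to the Multinomial likelihood: each posterior αⱼ = prior αⱼ + observed count nⱼ.
Posterior concentration: (62.0, 16.0, 22.0), total = 100.0.
Joint mode component: (α_{T2}−1)/(Σα−K) = 15.0/97.0 = 0.1546.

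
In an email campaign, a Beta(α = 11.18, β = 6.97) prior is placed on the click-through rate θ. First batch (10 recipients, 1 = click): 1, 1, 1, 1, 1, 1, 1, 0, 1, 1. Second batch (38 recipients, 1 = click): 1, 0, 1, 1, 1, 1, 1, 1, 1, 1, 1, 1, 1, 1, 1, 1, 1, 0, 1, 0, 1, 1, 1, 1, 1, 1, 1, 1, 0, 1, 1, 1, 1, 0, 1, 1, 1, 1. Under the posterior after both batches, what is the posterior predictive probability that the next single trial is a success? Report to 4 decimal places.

The Beta prior is conjugate to a Binomial/Bernoulli likelihood; the update adds successes to α and failures to β.
After batch 1: Beta(11.18+9, 6.97+1) = Beta(20.18, 7.97).
After batch 2: Beta(20.18+33, 7.97+5) = Beta(53.18, 12.97).
For a single future Bernoulli trial, P(success | data) = α/(α+β) = 0.8039.

0.8039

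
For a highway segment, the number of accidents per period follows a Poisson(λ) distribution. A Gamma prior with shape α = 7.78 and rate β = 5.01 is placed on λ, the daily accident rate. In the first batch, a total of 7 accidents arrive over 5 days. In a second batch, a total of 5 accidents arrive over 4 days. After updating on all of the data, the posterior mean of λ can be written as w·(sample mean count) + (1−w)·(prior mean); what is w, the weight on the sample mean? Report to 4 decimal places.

With a Gamma(shape α, rate β) prior, the Poisson likelihood is conjugate: the posterior is Gamma(α + ΣXᵢ, β + n).
Total number of days: n = 5 + 4 = 9.
Posterior mean = (α₀+S)/(β₀+n) = [n/(β₀+n)]·(S/n) + [β₀/(β₀+n)]·(α₀/β₀), so only n and β₀ enter the weight.
Weight on data w = n/(β₀+n) = 9/(5.01+9) = 9/14.01 = 0.6424.

0.6424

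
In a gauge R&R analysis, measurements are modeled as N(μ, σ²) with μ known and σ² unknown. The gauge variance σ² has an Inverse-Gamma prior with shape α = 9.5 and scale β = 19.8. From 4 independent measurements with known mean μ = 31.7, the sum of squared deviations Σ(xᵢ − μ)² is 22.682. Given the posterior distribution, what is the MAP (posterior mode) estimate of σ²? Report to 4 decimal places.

With known mean μ and an Inverse-Gamma(α, β) prior on σ², the Normal likelihood is conjugate: posterior is Inv-Gamma(α + n/2, β + Σ(xᵢ−μ)²/2).
Posterior: Inv-Gamma(9.5 + 4/2, 19.8 + 22.682/2) = Inv-Gamma(11.50, 31.1410).
Mode = β/(α+1) = 31.1410/12.50 = 2.4913.

2.4913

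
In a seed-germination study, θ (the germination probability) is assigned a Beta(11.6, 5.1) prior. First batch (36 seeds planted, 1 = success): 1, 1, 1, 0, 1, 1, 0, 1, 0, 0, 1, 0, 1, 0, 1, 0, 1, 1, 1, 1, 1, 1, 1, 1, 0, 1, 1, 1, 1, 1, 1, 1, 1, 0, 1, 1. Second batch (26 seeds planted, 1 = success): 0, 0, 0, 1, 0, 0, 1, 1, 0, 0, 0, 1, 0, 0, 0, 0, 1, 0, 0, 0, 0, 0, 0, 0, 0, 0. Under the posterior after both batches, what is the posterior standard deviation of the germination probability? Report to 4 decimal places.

0.0557

The Beta prior is conjugate to a Binomial/Bernoulli likelihood; the update adds successes to α and failures to β.
After batch 1: Beta(11.6+27, 5.1+9) = Beta(38.6, 14.1).
After batch 2: Beta(38.6+5, 14.1+21) = Beta(43.6, 35.1).
Var = αβ/((α+β)²(α+β+1)) = 43.6·35.1/(78.7²·79.7) = 0.00310017; SD = √0.00310017 = 0.0557.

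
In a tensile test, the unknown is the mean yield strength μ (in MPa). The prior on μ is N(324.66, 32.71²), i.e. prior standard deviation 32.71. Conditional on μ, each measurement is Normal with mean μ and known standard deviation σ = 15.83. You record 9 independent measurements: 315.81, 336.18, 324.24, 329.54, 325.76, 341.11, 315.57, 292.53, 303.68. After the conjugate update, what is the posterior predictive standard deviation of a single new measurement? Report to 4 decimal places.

For Normal data with known variance σ², a Normal(μ₀, σ₀²) prior on μ is conjugate. Posterior precision = 1/σ₀² + n/σ²; posterior mean is the precision-weighted average of μ₀ and x̄.
σ₀² = 32.71² = 1069.9441, σ² = 15.83² = 250.5889; σ² + n·σ₀² = 250.5889 + 9·1069.9441 = 9880.0858.
Posterior precision = 1/σ₀² + n/σ² = 1/1069.9441 + 9/250.5889 = (σ² + n·σ₀²)/(σ₀²σ²) = 9880.0858/(1069.9441·250.5889); posterior variance σₙ² = σ₀²σ²/(σ² + n·σ₀²) = 1069.9441·250.5889/9880.0858 = 27.137023.
Predictive variance for one new observation = σₙ² + σ² = 1069.9441·250.5889/9880.0858 + 250.5889 = σ²·(σ₀² + 9880.0858)/9880.0858 = 250.5889·10950.0299/9880.0858 = 277.725923; SD = √(250.5889·10950.0299/9880.0858) = 16.6651.

16.6651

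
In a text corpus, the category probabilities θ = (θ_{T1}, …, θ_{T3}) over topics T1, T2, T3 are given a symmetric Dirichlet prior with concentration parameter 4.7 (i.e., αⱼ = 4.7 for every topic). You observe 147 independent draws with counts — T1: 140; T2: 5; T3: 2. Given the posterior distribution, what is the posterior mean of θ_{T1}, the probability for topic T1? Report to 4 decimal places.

0.8982

The Dirichlet prior is conjugate to the Multinomial likelihood: each posterior αⱼ = prior αⱼ + observed count nⱼ.
Posterior concentration: (144.7, 9.7, 6.7), total = 161.1.
E[θ_{T1}|data] = α_{T1}/Σα = 144.7/161.1 = 0.8982.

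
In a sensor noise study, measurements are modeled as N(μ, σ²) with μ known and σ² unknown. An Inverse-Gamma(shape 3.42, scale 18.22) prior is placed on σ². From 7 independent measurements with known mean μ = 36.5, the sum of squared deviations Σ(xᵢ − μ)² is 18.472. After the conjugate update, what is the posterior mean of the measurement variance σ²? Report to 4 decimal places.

4.6378

With known mean μ and an Inverse-Gamma(α, β) prior on σ², the Normal likelihood is conjugate: posterior is Inv-Gamma(α + n/2, β + Σ(xᵢ−μ)²/2).
Posterior: Inv-Gamma(3.42 + 7/2, 18.22 + 18.472/2) = Inv-Gamma(6.92, 27.4560).
E[σ²|data] = β/(α−1) = 27.4560/5.92 = 4.6378.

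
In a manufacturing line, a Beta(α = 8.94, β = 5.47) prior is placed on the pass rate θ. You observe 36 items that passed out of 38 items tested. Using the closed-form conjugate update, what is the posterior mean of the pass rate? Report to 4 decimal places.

The Beta prior is conjugate to a Binomial/Bernoulli likelihood; the update adds successes to α and failures to β.
Posterior: Beta(α+k, β+n−k) = Beta(8.94+36, 5.47+2) = Beta(44.94, 7.47).
Posterior mean = α/(α+β) = 44.94/52.41 = 0.8575.

0.8575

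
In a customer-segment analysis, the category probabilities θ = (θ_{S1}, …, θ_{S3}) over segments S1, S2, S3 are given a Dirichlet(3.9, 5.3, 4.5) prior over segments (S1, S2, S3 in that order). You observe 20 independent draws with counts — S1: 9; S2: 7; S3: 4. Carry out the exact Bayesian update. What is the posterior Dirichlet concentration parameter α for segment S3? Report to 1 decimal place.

8.5

The Dirichlet prior is conjugate to the Multinomial likelihood: each posterior αⱼ = prior αⱼ + observed count nⱼ.
Posterior concentration: (12.9, 12.3, 8.5), total = 33.7.
α_{S3} = 4.5 + 4 = 8.5.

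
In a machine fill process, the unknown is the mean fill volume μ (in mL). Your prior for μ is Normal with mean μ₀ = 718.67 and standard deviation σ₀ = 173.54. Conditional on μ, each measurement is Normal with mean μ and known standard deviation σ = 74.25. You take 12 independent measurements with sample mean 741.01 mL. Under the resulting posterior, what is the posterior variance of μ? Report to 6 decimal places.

452.518698

For Normal data with known variance σ², a Normal(μ₀, σ₀²) prior on μ is conjugate. Posterior precision = 1/σ₀² + n/σ²; posterior mean is the precision-weighted average of μ₀ and x̄.
σ₀² = 173.54² = 30116.1316, σ² = 74.25² = 5513.0625; σ² + n·σ₀² = 5513.0625 + 12·30116.1316 = 366906.6417.
Posterior precision = 1/σ₀² + n/σ² = 1/30116.1316 + 12/5513.0625 = (σ² + n·σ₀²)/(σ₀²σ²) = 366906.6417/(30116.1316·5513.0625); posterior variance σₙ² = σ₀²σ²/(σ² + n·σ₀²) = 30116.1316·5513.0625/366906.6417 = 452.518698.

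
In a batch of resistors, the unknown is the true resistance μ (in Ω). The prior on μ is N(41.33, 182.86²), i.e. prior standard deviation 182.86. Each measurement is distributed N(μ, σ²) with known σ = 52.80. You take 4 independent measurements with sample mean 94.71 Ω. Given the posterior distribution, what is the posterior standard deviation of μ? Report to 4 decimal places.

For Normal data with known variance σ², a Normal(μ₀, σ₀²) prior on μ is conjugate. Posterior precision = 1/σ₀² + n/σ²; posterior mean is the precision-weighted average of μ₀ and x̄.
σ₀² = 182.86² = 33437.7796, σ² = 52.80² = 2787.84; σ² + n·σ₀² = 2787.84 + 4·33437.7796 = 136538.9584.
Posterior precision = 1/σ₀² + n/σ² = 1/33437.7796 + 4/2787.84 = (σ² + n·σ₀²)/(σ₀²σ²) = 136538.9584/(33437.7796·2787.84); posterior variance σₙ² = σ₀²σ²/(σ² + n·σ₀²) = 33437.7796·2787.84/136538.9584 = 682.729534.
Posterior SD = √σₙ² = √(33437.7796·2787.84/136538.9584) = 26.1291.

26.1291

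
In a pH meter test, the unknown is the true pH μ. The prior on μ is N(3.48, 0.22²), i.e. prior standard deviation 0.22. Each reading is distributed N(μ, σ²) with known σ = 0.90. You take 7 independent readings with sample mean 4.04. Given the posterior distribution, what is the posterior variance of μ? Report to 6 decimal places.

For Normal data with known variance σ², a Normal(μ₀, σ₀²) prior on μ is conjugate. Posterior precision = 1/σ₀² + n/σ²; posterior mean is the precision-weighted average of μ₀ and x̄.
σ₀² = 0.22² = 0.0484, σ² = 0.90² = 0.81; σ² + n·σ₀² = 0.81 + 7·0.0484 = 1.1488.
Posterior precision = 1/σ₀² + n/σ² = 1/0.0484 + 7/0.81 = (σ² + n·σ₀²)/(σ₀²σ²) = 1.1488/(0.0484·0.81); posterior variance σₙ² = σ₀²σ²/(σ² + n·σ₀²) = 0.0484·0.81/1.1488 = 0.034126.

0.034126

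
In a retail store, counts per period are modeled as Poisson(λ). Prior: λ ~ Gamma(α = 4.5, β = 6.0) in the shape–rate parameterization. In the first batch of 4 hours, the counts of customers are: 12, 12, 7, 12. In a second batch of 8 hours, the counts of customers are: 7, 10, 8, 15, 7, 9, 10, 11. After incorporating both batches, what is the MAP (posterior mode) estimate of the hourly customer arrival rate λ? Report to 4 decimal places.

With a Gamma(shape α, rate β) prior, the Poisson likelihood is conjugate: the posterior is Gamma(α + ΣXᵢ, β + n).
Batch 1: sum of counts S = 43 over n = 4 hours.
After batch 1: Gamma(α+S, β+n) = Gamma(4.5+43, 6.0+4) = Gamma(47.5, 10.0).
Batch 2: sum of counts S = 77 over n = 8 hours.
After batch 2: Gamma(α+S, β+n) = Gamma(47.5+77, 10.0+8) = Gamma(124.5, 18.0).
Mode of Gamma(α,β) for α≥1 is (α−1)/β = 123.5/18.0 = 6.8611.

6.8611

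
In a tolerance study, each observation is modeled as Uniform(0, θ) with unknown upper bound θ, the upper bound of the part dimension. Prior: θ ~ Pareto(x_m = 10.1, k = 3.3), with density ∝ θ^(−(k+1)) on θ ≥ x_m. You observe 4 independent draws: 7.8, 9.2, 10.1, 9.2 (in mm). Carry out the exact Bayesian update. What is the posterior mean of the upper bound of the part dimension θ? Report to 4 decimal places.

A Pareto(scale x_m, shape k) prior on the upper bound θ of Uniform(0, θ) is conjugate: posterior is Pareto(max(x_m, max xᵢ), k + n).
Sample maximum = 10.1; prior scale x_m = 10.1 → posterior scale = max = 10.1.
Posterior shape = 3.3 + 4 = 7.3.
E[θ|data] = k·x_m/(k−1) = 7.3·10.1/6.3 = 11.7032.

11.7032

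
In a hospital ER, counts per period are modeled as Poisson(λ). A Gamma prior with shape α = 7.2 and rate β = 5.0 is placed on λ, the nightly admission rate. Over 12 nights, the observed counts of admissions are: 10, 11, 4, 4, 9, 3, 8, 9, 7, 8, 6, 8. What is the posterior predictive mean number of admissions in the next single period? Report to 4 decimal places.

With a Gamma(shape α, rate β) prior, the Poisson likelihood is conjugate: the posterior is Gamma(α + ΣXᵢ, β + n).
Sum of counts S = 87 over n = 12 nights.
Posterior: Gamma(α+S, β+n) = Gamma(7.2+87, 5.0+12) = Gamma(94.2, 17.0).
The predictive distribution for one future period is NegBinom with mean α/β = 5.5412.

5.5412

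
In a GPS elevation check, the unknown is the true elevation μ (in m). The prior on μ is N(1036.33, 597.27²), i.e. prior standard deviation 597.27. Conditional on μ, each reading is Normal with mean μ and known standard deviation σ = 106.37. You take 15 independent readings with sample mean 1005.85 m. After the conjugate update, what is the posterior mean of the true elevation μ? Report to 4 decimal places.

1005.9143

For Normal data with known variance σ², a Normal(μ₀, σ₀²) prior on μ is conjugate. Posterior precision = 1/σ₀² + n/σ²; posterior mean is the precision-weighted average of μ₀ and x̄.
n·x̄ = 15·1005.85 = 15087.75.
σ₀² = 597.27² = 356731.4529, σ² = 106.37² = 11314.5769; σ² + n·σ₀² = 11314.5769 + 15·356731.4529 = 5362286.3704.
Posterior mean = (μ₀/σ₀² + n·x̄/σ²)/(1/σ₀² + n/σ²) = (σ²·μ₀ + σ₀²·n·x̄)/(σ² + n·σ₀²) = (11314.5769·1036.33 + 356731.4529·15087.75)/5362286.3704 = 5394000613.970752/5362286.3704 = 1005.9143.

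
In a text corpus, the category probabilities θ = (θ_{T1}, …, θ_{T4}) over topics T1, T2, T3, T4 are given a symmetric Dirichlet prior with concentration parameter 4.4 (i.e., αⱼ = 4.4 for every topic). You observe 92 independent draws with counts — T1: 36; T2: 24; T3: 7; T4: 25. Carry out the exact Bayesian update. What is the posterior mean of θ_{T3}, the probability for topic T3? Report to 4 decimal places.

0.1040

The Dirichlet prior is conjugate to the Multinomial likelihood: each posterior αⱼ = prior αⱼ + observed count nⱼ.
Posterior concentration: (40.4, 28.4, 11.4, 29.4), total = 109.6.
E[θ_{T3}|data] = α_{T3}/Σα = 11.4/109.6 = 0.1040.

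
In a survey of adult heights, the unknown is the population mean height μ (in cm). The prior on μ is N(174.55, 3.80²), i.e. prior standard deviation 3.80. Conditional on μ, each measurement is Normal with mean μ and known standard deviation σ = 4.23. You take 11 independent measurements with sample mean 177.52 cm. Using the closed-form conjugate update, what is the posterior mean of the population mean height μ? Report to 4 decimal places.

177.2193

For Normal data with known variance σ², a Normal(μ₀, σ₀²) prior on μ is conjugate. Posterior precision = 1/σ₀² + n/σ²; posterior mean is the precision-weighted average of μ₀ and x̄.
n·x̄ = 11·177.52 = 1952.72.
σ₀² = 3.80² = 14.44, σ² = 4.23² = 17.8929; σ² + n·σ₀² = 17.8929 + 11·14.44 = 176.7329.
Posterior mean = (μ₀/σ₀² + n·x̄/σ²)/(1/σ₀² + n/σ²) = (σ²·μ₀ + σ₀²·n·x̄)/(σ² + n·σ₀²) = (17.8929·174.55 + 14.44·1952.72)/176.7329 = 31320.482495/176.7329 = 177.2193.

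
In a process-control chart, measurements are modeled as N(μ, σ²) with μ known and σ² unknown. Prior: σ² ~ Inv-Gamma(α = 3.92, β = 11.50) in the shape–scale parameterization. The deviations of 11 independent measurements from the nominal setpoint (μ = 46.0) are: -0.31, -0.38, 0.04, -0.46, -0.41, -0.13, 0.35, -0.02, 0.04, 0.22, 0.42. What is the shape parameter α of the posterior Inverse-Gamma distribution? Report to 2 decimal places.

9.42

With known mean μ and an Inverse-Gamma(α, β) prior on σ², the Normal likelihood is conjugate: posterior is Inv-Gamma(α + n/2, β + Σ(xᵢ−μ)²/2).
Σ(xᵢ−μ)² = (-0.31)² + (-0.38)² + (0.04)² + (-0.46)² + (-0.41)² + (-0.13)² + (0.35)² + (-0.02)² + (0.04)² + (0.22)² + (0.42)² = 0.9880.
Posterior: Inv-Gamma(3.92 + 11/2, 11.50 + 0.9880/2) = Inv-Gamma(9.42, 11.99400).
Posterior α = 9.42.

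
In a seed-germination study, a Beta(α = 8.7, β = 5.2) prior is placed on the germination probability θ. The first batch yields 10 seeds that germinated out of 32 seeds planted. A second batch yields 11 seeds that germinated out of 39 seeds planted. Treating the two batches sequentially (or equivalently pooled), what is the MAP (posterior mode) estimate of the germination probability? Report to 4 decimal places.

0.3462

The Beta prior is conjugate to a Binomial/Bernoulli likelihood; the update adds successes to α and failures to β.
After batch 1: Beta(8.7+10, 5.2+22) = Beta(18.7, 27.2).
After batch 2: Beta(18.7+11, 27.2+28) = Beta(29.7, 55.2).
Mode of Beta(a,b) for a,b>1 is (a−1)/(a+b−2) = 28.7/82.9 = 0.3462.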